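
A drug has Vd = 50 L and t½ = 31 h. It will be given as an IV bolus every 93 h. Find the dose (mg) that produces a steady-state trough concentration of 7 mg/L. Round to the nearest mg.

τ/t½ = 93/31 ≈ 3, so f = (1/2)^(93/31) ≈ 0.125000.
Cmin,ss = (D/Vd)·f/(1−f), so D = Cmin,ss·Vd·(1−f)/f.
D = 7 × 50 × (1−f)/f ≈ 7 × 50 × 7.00000 ≈ 2450.00 mg.

2450 mg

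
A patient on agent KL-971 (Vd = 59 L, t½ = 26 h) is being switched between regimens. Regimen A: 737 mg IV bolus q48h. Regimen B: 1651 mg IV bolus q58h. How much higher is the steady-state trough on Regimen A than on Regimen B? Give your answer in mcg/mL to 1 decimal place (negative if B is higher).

Regimen A: f = (1/2)^(48/26) ≈ 0.2781; Cmin,ss = (737/59)·f/(1−f) ≈ 4.812 mcg/mL.
Regimen B: f = (1/2)^(58/26) ≈ 0.2130; Cmin,ss = (1651/59)·f/(1−f) ≈ 7.574 mcg/mL.
Difference ≈ 4.812 − 7.574 ≈ -2.762 mcg/mL.

-2.8 mcg/mL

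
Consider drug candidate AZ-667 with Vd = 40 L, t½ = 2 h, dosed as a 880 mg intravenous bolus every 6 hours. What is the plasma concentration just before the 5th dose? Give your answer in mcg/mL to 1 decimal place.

f = (1/2)^(τ/t½) = (1/2)^(6/2) ≈ 0.1250.
C₀ = D/Vd = 880/40 ≈ 22.000 mcg/mL.
Before the 5th dose, 4 doses have been given. Superposition: Cmin = C₀·(f + f² + … + f^4).
≈ 22.000 × (0.1250 + 0.0156 + 0.0020 + 0.0002) ≈ 22.000 × 0.1428 ≈ 3.142 mcg/mL.

3.1 mcg/mL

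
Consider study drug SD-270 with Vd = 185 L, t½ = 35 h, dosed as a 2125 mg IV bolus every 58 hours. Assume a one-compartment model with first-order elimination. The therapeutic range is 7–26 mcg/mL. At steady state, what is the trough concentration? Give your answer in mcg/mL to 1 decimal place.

5.3 mcg/mL

Over one 58-h interval, 58/35 ≈ 1.6571 half-lives elapse, leaving f ≈ 0.3171 of each dose.
Single-dose peak C₀ = D/Vd = 2125/185 ≈ 11.486 mcg/mL.
Steady-state trough Cmin,ss = C₀·f/(1−f) ≈ 11.486 × 0.3171/0.6829 ≈ 5.333 mcg/mL.
Trough 5.3 mcg/mL vs MEC 7 mcg/mL: subtherapeutic.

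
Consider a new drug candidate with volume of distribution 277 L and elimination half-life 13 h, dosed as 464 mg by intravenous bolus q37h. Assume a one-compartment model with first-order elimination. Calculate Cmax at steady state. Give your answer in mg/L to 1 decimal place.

1.9 mg/L

k = ln2/t½ = ln2/13 ≈ 0.053319 h⁻¹; fraction remaining f = e^(−kτ) = e^(−0.053319×37) ≈ 0.1391.
Accumulation ratio R = 1/(1 − f) ≈ 1/0.8609 ≈ 1.1616.
Single-dose peak C₀ = D/Vd = 464/277 ≈ 1.675 mg/L.
Cmax,ss = C₀/(1 − f) ≈ 1.675/0.8609 ≈ 1.946 mg/L.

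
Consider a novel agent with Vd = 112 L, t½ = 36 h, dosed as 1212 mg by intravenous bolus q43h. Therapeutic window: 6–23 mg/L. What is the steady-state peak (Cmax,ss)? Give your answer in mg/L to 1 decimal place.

19.2 mg/L

τ/t½ = 43/36 ≈ 1.1944, so fraction remaining f = (1/2)^(43/36) ≈ 0.4370.
Accumulation ratio R = 1/(1 − f) ≈ 1/0.5630 ≈ 1.7762.
Each bolus raises the concentration by D/Vd = 1212/112 ≈ 10.821 mg/L.
Steady-state peak Cmax,ss = C₀·R ≈ 10.821 × 1.7762 ≈ 19.220 mg/L.
Peak 19.2 mg/L vs MTC 23 mg/L: below toxic threshold.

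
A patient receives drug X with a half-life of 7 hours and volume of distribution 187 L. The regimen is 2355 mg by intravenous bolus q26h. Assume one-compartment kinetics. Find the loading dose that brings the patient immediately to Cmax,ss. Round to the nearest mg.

2549 mg

f = (1/2)^(26/7) ≈ 0.076188; accumulation ratio R = 1/(1−f) ≈ 1.08247.
Loading dose to hit Cmax,ss on first dose: D_load = D_maint·R ≈ 2355 × 1.08247 ≈ 2549.22 mg.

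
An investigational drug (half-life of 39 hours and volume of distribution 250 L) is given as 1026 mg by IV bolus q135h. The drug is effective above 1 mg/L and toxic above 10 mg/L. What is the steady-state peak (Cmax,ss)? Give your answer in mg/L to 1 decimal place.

4.5 mg/L

k = ln2/t½ = ln2/39 ≈ 0.017773 h⁻¹; fraction remaining f = e^(−kτ) = e^(−0.017773×135) ≈ 0.0908.
At steady state, accumulation factor R = 1/(1 − e^(−kτ)) ≈ 1.0999.
Single-dose peak C₀ = D/Vd = 1026/250 ≈ 4.104 mg/L.
Cmax,ss = C₀/(1 − f) ≈ 4.104/0.9092 ≈ 4.514 mg/L.
Peak 4.5 mg/L vs MTC 10 mg/L: below toxic threshold.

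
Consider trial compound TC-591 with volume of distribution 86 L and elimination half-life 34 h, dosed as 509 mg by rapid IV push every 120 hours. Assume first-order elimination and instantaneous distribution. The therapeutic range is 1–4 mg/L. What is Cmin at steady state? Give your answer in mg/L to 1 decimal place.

0.6 mg/L

Over one 120-h interval, 120/34 ≈ 3.5294 half-lives elapse, leaving f ≈ 0.0866 of each dose.
Single-dose peak C₀ = D/Vd = 509/86 ≈ 5.919 mg/L.
Steady-state trough Cmin,ss = C₀·f/(1−f) ≈ 5.919 × 0.0866/0.9134 ≈ 0.561 mg/L.
Trough 0.6 mg/L vs MEC 1 mg/L: subtherapeutic.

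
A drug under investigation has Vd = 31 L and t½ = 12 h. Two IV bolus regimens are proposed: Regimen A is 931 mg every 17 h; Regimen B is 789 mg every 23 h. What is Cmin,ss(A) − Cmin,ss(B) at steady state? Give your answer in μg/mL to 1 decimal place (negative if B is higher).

8.8 μg/mL

Regimen A: f = (1/2)^(17/12) ≈ 0.3746; Cmin,ss = (931/31)·f/(1−f) ≈ 17.989 μg/mL.
Regimen B: f = (1/2)^(23/12) ≈ 0.2649; Cmin,ss = (789/31)·f/(1−f) ≈ 9.172 μg/mL.
Difference ≈ 17.989 − 9.172 ≈ 8.817 μg/mL.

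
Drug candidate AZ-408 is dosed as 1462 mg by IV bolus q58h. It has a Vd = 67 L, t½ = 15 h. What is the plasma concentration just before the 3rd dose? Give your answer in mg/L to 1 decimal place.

f = (1/2)^(τ/t½) = (1/2)^(58/15) ≈ 0.0686.
C₀ = D/Vd = 1462/67 ≈ 21.821 mg/L.
Before the 3rd dose, 2 doses have been given. Superposition: Cmin = C₀·(f + f²).
≈ 21.821 × (0.0686 + 0.0047) ≈ 21.821 × 0.0733 ≈ 1.599 mg/L.

1.6 mg/L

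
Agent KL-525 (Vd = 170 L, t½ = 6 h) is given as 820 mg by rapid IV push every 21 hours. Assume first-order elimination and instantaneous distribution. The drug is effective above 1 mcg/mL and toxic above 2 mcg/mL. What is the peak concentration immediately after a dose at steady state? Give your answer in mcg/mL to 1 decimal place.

Over one 21-h interval, 21/6 ≈ 3.5 half-lives elapse, leaving f ≈ 0.0884 of each dose.
Accumulation ratio R = 1/(1 − f) ≈ 1/0.9116 ≈ 1.0970.
Single-dose peak C₀ = D/Vd = 820/170 ≈ 4.824 mcg/mL.
Steady-state peak Cmax,ss = C₀·R ≈ 4.824 × 1.0970 ≈ 5.292 mcg/mL.
Peak 5.3 mcg/mL vs MTC 2 mcg/mL: exceeds toxic threshold.

5.3 mcg/mL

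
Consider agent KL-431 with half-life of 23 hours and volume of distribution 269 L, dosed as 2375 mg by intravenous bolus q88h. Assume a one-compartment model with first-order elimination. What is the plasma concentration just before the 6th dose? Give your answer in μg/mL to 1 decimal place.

0.7 μg/mL

f = (1/2)^(τ/t½) = (1/2)^(88/23) ≈ 0.0705.
C₀ = D/Vd = 2375/269 ≈ 8.829 μg/mL.
Before the 6th dose, 5 doses have been given. Superposition: Cmin = C₀·(f + f² + … + f^5).
≈ 8.829 × (0.0705 + 0.0050 + 0.0004 + 0.0000 + 0.0000) ≈ 8.829 × 0.0759 ≈ 0.670 μg/mL.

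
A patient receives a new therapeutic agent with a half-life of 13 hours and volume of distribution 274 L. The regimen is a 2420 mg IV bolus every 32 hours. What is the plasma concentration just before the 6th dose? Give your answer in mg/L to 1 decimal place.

f = (1/2)^(τ/t½) = (1/2)^(32/13) ≈ 0.1816.
C₀ = D/Vd = 2420/274 ≈ 8.832 mg/L.
Before the 6th dose, 5 doses have been given. Superposition: Cmin = C₀·(f + f² + … + f^5).
≈ 8.832 × (0.1816 + 0.0330 + 0.0060 + 0.0011 + 0.0002) ≈ 8.832 × 0.2219 ≈ 1.960 mg/L.

2.0 mg/L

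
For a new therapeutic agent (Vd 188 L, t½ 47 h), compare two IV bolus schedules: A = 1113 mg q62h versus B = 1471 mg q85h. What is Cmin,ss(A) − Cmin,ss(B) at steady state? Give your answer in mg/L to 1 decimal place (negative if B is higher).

0.8 mg/L

Regimen A: f = (1/2)^(62/47) ≈ 0.4008; Cmin,ss = (1113/188)·f/(1−f) ≈ 3.960 mg/L.
Regimen B: f = (1/2)^(85/47) ≈ 0.2855; Cmin,ss = (1471/188)·f/(1−f) ≈ 3.127 mg/L.
Difference ≈ 3.960 − 3.127 ≈ 0.833 mg/L.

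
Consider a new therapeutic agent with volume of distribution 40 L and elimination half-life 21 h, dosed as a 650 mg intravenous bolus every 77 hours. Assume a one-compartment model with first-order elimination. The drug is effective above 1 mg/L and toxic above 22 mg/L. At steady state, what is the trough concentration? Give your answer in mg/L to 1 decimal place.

1.4 mg/L

Over one 77-h interval, 77/21 ≈ 3.6667 half-lives elapse, leaving f ≈ 0.0787 of each dose.
Single-dose peak C₀ = D/Vd = 650/40 ≈ 16.250 mg/L.
Steady-state trough Cmin,ss = C₀·f/(1−f) ≈ 16.250 × 0.0787/0.9213 ≈ 1.388 mg/L.
Trough 1.4 mg/L vs MEC 1 mg/L: adequate.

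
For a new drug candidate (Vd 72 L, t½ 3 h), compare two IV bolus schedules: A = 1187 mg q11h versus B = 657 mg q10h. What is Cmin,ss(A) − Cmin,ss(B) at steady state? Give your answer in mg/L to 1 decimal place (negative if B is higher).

Regimen A: f = (1/2)^(11/3) ≈ 0.0787; Cmin,ss = (1187/72)·f/(1−f) ≈ 1.408 mg/L.
Regimen B: f = (1/2)^(10/3) ≈ 0.0992; Cmin,ss = (657/72)·f/(1−f) ≈ 1.005 mg/L.
Difference ≈ 1.408 − 1.005 ≈ 0.403 mg/L.

0.4 mg/L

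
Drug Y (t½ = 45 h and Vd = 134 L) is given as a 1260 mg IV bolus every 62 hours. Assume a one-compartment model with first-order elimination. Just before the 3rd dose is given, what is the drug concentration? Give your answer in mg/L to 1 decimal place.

f = (1/2)^(τ/t½) = (1/2)^(62/45) ≈ 0.3848.
C₀ = D/Vd = 1260/134 ≈ 9.403 mg/L.
Before the 3rd dose, 2 doses have been given. Superposition: Cmin = C₀·(f + f²).
≈ 9.403 × (0.3848 + 0.1481) ≈ 9.403 × 0.5329 ≈ 5.011 mg/L.

5.0 mg/L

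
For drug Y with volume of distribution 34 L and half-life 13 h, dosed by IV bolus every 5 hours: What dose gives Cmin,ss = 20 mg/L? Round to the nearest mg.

τ/t½ = 5/13 ≈ 0.38462, so f = (1/2)^(5/13) ≈ 0.765983.
Cmin,ss = (D/Vd)·f/(1−f), so D = Cmin,ss·Vd·(1−f)/f.
D = 20 × 34 × (1−f)/f ≈ 20 × 34 × 0.30551 ≈ 207.75 mg.

208 mg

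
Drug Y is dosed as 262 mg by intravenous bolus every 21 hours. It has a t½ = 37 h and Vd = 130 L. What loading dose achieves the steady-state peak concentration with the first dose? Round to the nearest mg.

806 mg

f = (1/2)^(21/37) ≈ 0.674753; accumulation ratio R = 1/(1−f) ≈ 3.07459.
Loading dose to hit Cmax,ss on first dose: D_load = D_maint·R ≈ 262 × 3.07459 ≈ 805.54 mg.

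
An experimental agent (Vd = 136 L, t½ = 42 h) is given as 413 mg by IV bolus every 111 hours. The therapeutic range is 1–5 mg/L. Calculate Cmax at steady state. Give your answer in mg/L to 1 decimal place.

3.6 mg/L

Over one 111-h interval, 111/42 ≈ 2.6429 half-lives elapse, leaving f ≈ 0.1601 of each dose.
Accumulation ratio R = 1/(1 − f) ≈ 1/0.8399 ≈ 1.1906.
Each bolus raises the concentration by D/Vd = 413/136 ≈ 3.037 mg/L.
Steady-state peak Cmax,ss = C₀·R ≈ 3.037 × 1.1906 ≈ 3.616 mg/L.
Peak 3.6 mg/L vs MTC 5 mg/L: below toxic threshold.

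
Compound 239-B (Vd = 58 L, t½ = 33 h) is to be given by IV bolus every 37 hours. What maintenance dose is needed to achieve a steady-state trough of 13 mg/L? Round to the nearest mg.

886 mg

τ/t½ = 37/33 ≈ 1.1212, so f = (1/2)^(37/33) ≈ 0.459707.
Cmin,ss = (D/Vd)·f/(1−f), so D = Cmin,ss·Vd·(1−f)/f.
D = 13 × 58 × (1−f)/f ≈ 13 × 58 × 1.17530 ≈ 886.18 mg.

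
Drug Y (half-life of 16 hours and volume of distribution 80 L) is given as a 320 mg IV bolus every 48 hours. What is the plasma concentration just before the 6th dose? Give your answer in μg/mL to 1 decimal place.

0.6 μg/mL

f = (1/2)^(τ/t½) = (1/2)^(48/16) ≈ 0.1250.
C₀ = D/Vd = 320/80 ≈ 4.000 μg/mL.
Before the 6th dose, 5 doses have been given. Superposition: Cmin = C₀·(f + f² + … + f^5).
≈ 4.000 × (0.1250 + 0.0156 + 0.0020 + 0.0002 + 0.0000) ≈ 4.000 × 0.1428 ≈ 0.571 μg/mL.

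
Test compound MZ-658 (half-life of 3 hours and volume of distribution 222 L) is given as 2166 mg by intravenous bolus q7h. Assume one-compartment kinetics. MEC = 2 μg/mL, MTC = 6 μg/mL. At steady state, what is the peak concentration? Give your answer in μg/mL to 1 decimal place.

12.2 μg/mL

Over one 7-h interval, 7/3 ≈ 2.3333 half-lives elapse, leaving f ≈ 0.1984 of each dose.
Accumulation ratio R = 1/(1 − f) ≈ 1/0.8016 ≈ 1.2475.
Single-dose peak C₀ = D/Vd = 2166/222 ≈ 9.757 μg/mL.
Cmax,ss = C₀/(1 − f) ≈ 9.757/0.8016 ≈ 12.172 μg/mL.
Peak 12.2 μg/mL vs MTC 6 μg/mL: exceeds toxic threshold.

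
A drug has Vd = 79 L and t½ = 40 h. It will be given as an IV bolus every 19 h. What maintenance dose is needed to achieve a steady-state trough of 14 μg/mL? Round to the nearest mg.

431 mg

τ/t½ = 19/40 ≈ 0.475, so f = (1/2)^(19/40) ≈ 0.719467.
Cmin,ss = (D/Vd)·f/(1−f), so D = Cmin,ss·Vd·(1−f)/f.
D = 14 × 79 × (1−f)/f ≈ 14 × 79 × 0.38992 ≈ 431.25 mg.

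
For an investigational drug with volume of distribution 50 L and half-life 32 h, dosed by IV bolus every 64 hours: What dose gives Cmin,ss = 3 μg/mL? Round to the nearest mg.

τ/t½ = 64/32 ≈ 2, so f = (1/2)^(64/32) ≈ 0.250000.
Cmin,ss = (D/Vd)·f/(1−f), so D = Cmin,ss·Vd·(1−f)/f.
D = 3 × 50 × (1−f)/f ≈ 3 × 50 × 3.00000 ≈ 450.00 mg.

450 mg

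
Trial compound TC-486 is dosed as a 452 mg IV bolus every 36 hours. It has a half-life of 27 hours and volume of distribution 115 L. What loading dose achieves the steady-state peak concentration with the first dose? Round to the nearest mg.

f = (1/2)^(36/27) ≈ 0.396850; accumulation ratio R = 1/(1−f) ≈ 1.65796.
Loading dose to hit Cmax,ss on first dose: D_load = D_maint·R ≈ 452 × 1.65796 ≈ 749.40 mg.

749 mg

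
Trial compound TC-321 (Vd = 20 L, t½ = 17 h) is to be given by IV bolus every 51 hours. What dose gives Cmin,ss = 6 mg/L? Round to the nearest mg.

840 mg

τ/t½ = 51/17 ≈ 3, so f = (1/2)^(51/17) ≈ 0.125000.
Cmin,ss = (D/Vd)·f/(1−f), so D = Cmin,ss·Vd·(1−f)/f.
D = 6 × 20 × (1−f)/f ≈ 6 × 20 × 7.00000 ≈ 840.00 mg.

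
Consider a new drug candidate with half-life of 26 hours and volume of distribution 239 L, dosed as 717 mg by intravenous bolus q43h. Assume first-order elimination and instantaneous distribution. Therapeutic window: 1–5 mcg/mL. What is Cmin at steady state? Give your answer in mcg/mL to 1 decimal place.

1.4 mcg/mL

k = ln2/t½ = ln2/26 ≈ 0.026660 h⁻¹; fraction remaining f = e^(−kτ) = e^(−0.026660×43) ≈ 0.3178.
Each bolus raises the concentration by D/Vd = 717/239 ≈ 3.000 mcg/mL.
Steady-state trough Cmin,ss = C₀·f/(1−f) ≈ 3.000 × 0.3178/0.6822 ≈ 1.398 mcg/mL.
Trough 1.4 mcg/mL vs MEC 1 mcg/mL: adequate.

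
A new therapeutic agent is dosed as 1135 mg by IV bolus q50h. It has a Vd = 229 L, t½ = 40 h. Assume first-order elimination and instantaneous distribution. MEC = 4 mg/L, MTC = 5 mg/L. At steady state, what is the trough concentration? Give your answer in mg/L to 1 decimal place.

3.6 mg/L

τ/t½ = 50/40 ≈ 1.25, so fraction remaining f = (1/2)^(50/40) ≈ 0.4204.
At steady state, accumulation factor R = 1/(1 − e^(−kτ)) ≈ 1.7253.
Each bolus raises the concentration by D/Vd = 1135/229 ≈ 4.956 mg/L.
Cmax,ss = C₀/(1 − f) ≈ 4.956/0.5796 ≈ 8.551 mg/L.
Steady-state trough Cmin,ss = Cmax,ss·f ≈ 8.551 × 0.4204 ≈ 3.595 mg/L.
Trough 3.6 mg/L vs MEC 4 mg/L: subtherapeutic.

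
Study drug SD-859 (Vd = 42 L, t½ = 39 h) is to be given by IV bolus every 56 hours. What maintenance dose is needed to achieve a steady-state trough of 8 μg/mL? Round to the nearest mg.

573 mg

τ/t½ = 56/39 ≈ 1.4359, so f = (1/2)^(56/39) ≈ 0.369617.
Cmin,ss = (D/Vd)·f/(1−f), so D = Cmin,ss·Vd·(1−f)/f.
D = 8 × 42 × (1−f)/f ≈ 8 × 42 × 1.70550 ≈ 573.05 mg.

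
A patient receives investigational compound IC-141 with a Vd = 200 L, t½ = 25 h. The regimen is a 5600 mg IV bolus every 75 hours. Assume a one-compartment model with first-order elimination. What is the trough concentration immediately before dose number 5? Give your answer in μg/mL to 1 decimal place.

f = (1/2)^(τ/t½) = (1/2)^(75/25) ≈ 0.1250.
C₀ = D/Vd = 5600/200 ≈ 28.000 μg/mL.
Before the 5th dose, 4 doses have been given. Superposition: Cmin = C₀·(f + f² + … + f^4).
≈ 28.000 × (0.1250 + 0.0156 + 0.0020 + 0.0002) ≈ 28.000 × 0.1428 ≈ 3.998 μg/mL.

4.0 μg/mL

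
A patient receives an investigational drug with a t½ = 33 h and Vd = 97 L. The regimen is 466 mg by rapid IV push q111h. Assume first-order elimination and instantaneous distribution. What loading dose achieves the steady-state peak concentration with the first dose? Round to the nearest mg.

f = (1/2)^(111/33) ≈ 0.097150; accumulation ratio R = 1/(1−f) ≈ 1.10760.
Loading dose to hit Cmax,ss on first dose: D_load = D_maint·R ≈ 466 × 1.10760 ≈ 516.14 mg.

516 mg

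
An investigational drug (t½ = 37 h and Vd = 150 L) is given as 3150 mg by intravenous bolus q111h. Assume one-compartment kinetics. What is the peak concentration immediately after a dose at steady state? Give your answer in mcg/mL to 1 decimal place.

24.0 mcg/mL

τ = 111 h = 3 half-lives, so f = (1/2)^3 = 0.125.
Accumulation ratio R = 1/(1 − f) = 1/0.875 = 8/7.
Single-dose peak C₀ = D/Vd = 3150/150 = 21 mcg/mL.
Steady-state peak Cmax,ss = C₀·R = 21 × 8/7 ≈ 24.000 mcg/mL.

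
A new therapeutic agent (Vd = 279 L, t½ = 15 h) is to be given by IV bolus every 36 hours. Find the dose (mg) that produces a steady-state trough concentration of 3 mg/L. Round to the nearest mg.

3581 mg

τ/t½ = 36/15 ≈ 2.4, so f = (1/2)^(36/15) ≈ 0.189465.
Cmin,ss = (D/Vd)·f/(1−f), so D = Cmin,ss·Vd·(1−f)/f.
D = 3 × 279 × (1−f)/f ≈ 3 × 279 × 4.27802 ≈ 3580.70 mg.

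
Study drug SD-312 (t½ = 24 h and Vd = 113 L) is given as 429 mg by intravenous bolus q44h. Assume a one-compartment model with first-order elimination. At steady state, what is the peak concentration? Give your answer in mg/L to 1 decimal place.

5.3 mg/L

τ/t½ = 44/24 ≈ 1.8333, so fraction remaining f = (1/2)^(44/24) ≈ 0.2806.
At steady state, accumulation factor R = 1/(1 − e^(−kτ)) ≈ 1.3900.
Each bolus raises the concentration by D/Vd = 429/113 ≈ 3.796 mg/L.
Steady-state peak Cmax,ss = C₀·R ≈ 3.796 × 1.3900 ≈ 5.276 mg/L.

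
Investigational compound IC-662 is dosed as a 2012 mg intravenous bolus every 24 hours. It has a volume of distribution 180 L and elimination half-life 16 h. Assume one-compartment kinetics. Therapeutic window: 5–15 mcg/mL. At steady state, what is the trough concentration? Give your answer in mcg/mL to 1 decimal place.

τ/t½ = 24/16 ≈ 1.5, so fraction remaining f = (1/2)^(24/16) ≈ 0.3536.
Each bolus raises the concentration by D/Vd = 2012/180 ≈ 11.178 mcg/mL.
Steady-state trough Cmin,ss = C₀·f/(1−f) ≈ 11.178 × 0.3536/0.6464 ≈ 6.115 mcg/mL.
Trough 6.1 mcg/mL vs MEC 5 mcg/mL: adequate.

6.1 mcg/mL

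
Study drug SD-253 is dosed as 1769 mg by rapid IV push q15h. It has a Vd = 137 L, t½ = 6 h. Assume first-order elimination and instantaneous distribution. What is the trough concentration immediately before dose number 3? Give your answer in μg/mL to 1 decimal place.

f = (1/2)^(τ/t½) = (1/2)^(15/6) ≈ 0.1768.
C₀ = D/Vd = 1769/137 ≈ 12.912 μg/mL.
Before the 3rd dose, 2 doses have been given. Superposition: Cmin = C₀·(f + f²).
≈ 12.912 × (0.1768 + 0.0313) ≈ 12.912 × 0.2081 ≈ 2.687 μg/mL.

2.7 μg/mL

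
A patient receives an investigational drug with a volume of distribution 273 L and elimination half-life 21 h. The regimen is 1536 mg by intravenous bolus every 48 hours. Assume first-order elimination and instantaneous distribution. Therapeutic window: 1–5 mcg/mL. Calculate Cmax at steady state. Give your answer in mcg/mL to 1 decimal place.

τ/t½ = 48/21 ≈ 2.2857, so fraction remaining f = (1/2)^(48/21) ≈ 0.2051.
At steady state, accumulation factor R = 1/(1 − e^(−kτ)) ≈ 1.2580.
Single-dose peak C₀ = D/Vd = 1536/273 ≈ 5.626 mcg/mL.
Steady-state peak Cmax,ss = C₀·R ≈ 5.626 × 1.2580 ≈ 7.078 mcg/mL.
Peak 7.1 mcg/mL vs MTC 5 mcg/mL: exceeds toxic threshold.

7.1 mcg/mL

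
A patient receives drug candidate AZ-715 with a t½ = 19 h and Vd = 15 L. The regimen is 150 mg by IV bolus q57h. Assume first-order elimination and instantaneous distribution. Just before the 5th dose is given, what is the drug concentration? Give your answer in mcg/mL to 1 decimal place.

f = (1/2)^(τ/t½) = (1/2)^(57/19) ≈ 0.1250.
C₀ = D/Vd = 150/15 ≈ 10.000 mcg/mL.
Before the 5th dose, 4 doses have been given. Superposition: Cmin = C₀·(f + f² + … + f^4).
≈ 10.000 × (0.1250 + 0.0156 + 0.0020 + 0.0002) ≈ 10.000 × 0.1428 ≈ 1.428 mcg/mL.

1.4 mcg/mL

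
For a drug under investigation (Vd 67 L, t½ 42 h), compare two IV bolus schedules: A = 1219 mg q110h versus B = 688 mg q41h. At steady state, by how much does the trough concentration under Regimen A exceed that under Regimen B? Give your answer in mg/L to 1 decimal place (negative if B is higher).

-7.1 mg/L

Regimen A: f = (1/2)^(110/42) ≈ 0.1628; Cmin,ss = (1219/67)·f/(1−f) ≈ 3.538 mg/L.
Regimen B: f = (1/2)^(41/42) ≈ 0.5083; Cmin,ss = (688/67)·f/(1−f) ≈ 10.615 mg/L.
Difference ≈ 3.538 − 10.615 ≈ -7.077 mg/L.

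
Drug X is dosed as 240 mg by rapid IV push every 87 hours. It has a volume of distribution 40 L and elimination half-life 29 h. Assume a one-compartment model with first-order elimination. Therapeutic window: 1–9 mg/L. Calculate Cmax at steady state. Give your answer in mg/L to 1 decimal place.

6.9 mg/L

τ = 87 h = 3 half-lives, so f = (1/2)^3 = 0.125.
At steady state, R = 1/(1 − 0.125) = 8/7.
Single-dose peak C₀ = D/Vd = 240/40 = 6 mg/L.
Steady-state peak Cmax,ss = C₀·R = 6 × 8/7 ≈ 6.857 mg/L.
Peak 6.9 mg/L vs MTC 9 mg/L: below toxic threshold.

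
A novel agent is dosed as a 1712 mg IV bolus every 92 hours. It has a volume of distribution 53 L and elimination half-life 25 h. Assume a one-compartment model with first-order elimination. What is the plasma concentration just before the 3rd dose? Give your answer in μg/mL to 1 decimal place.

2.7 μg/mL

f = (1/2)^(τ/t½) = (1/2)^(92/25) ≈ 0.0780.
C₀ = D/Vd = 1712/53 ≈ 32.302 μg/mL.
Before the 3rd dose, 2 doses have been given. Superposition: Cmin = C₀·(f + f²).
≈ 32.302 × (0.0780 + 0.0061) ≈ 32.302 × 0.0841 ≈ 2.717 μg/mL.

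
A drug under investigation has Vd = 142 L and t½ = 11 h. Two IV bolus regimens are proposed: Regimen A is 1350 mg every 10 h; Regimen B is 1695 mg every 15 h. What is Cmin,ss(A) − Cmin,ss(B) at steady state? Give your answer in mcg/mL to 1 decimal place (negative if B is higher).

Regimen A: f = (1/2)^(10/11) ≈ 0.5325; Cmin,ss = (1350/142)·f/(1−f) ≈ 10.829 mcg/mL.
Regimen B: f = (1/2)^(15/11) ≈ 0.3886; Cmin,ss = (1695/142)·f/(1−f) ≈ 7.587 mcg/mL.
Difference ≈ 10.829 − 7.587 ≈ 3.242 mcg/mL.

3.2 mcg/mL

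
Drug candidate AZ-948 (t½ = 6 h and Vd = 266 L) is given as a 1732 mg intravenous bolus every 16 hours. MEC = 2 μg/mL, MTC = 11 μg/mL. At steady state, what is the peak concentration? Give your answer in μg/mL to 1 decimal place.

k = ln2/t½ = ln2/6 ≈ 0.115525 h⁻¹; fraction remaining f = e^(−kτ) = e^(−0.115525×16) ≈ 0.1575.
Accumulation ratio R = 1/(1 − f) ≈ 1/0.8425 ≈ 1.1869.
Single-dose peak C₀ = D/Vd = 1732/266 ≈ 6.511 μg/mL.
Cmax,ss = C₀/(1 − f) ≈ 6.511/0.8425 ≈ 7.728 μg/mL.
Peak 7.7 μg/mL vs MTC 11 μg/mL: below toxic threshold.

7.7 μg/mL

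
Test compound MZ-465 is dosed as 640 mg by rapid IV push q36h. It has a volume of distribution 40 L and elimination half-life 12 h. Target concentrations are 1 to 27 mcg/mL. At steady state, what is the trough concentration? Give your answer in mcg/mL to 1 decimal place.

2.3 mcg/mL

The dosing interval is 3 half-lives, so f = 2^(−3) = 0.125.
At steady state, R = 1/(1 − 0.125) = 8/7.
Single-dose peak C₀ = D/Vd = 640/40 = 16 mcg/mL.
Steady-state peak Cmax,ss = C₀·R = 16 × 8/7 ≈ 18.286 mcg/mL.
Steady-state trough Cmin,ss = Cmax,ss·f ≈ 18.286 × 0.125 ≈ 2.286 mcg/mL.
Trough 2.3 mcg/mL vs MEC 1 mcg/mL: adequate.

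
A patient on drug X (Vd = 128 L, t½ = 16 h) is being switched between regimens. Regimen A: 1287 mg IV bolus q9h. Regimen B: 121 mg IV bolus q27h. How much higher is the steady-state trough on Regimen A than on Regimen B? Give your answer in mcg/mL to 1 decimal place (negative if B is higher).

20.7 mcg/mL

Regimen A: f = (1/2)^(9/16) ≈ 0.6771; Cmin,ss = (1287/128)·f/(1−f) ≈ 21.084 mcg/mL.
Regimen B: f = (1/2)^(27/16) ≈ 0.3105; Cmin,ss = (121/128)·f/(1−f) ≈ 0.426 mcg/mL.
Difference ≈ 21.084 − 0.426 ≈ 20.658 mcg/mL.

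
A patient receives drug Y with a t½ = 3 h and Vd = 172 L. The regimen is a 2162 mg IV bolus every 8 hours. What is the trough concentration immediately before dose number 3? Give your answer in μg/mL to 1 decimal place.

2.3 μg/mL

f = (1/2)^(τ/t½) = (1/2)^(8/3) ≈ 0.1575.
C₀ = D/Vd = 2162/172 ≈ 12.570 μg/mL.
Before the 3rd dose, 2 doses have been given. Superposition: Cmin = C₀·(f + f²).
≈ 12.570 × (0.1575 + 0.0248) ≈ 12.570 × 0.1823 ≈ 2.292 μg/mL.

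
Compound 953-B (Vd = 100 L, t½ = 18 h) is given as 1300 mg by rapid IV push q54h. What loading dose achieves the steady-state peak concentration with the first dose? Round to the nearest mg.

1486 mg

f = (1/2)^(54/18) ≈ 0.125000; accumulation ratio R = 1/(1−f) ≈ 1.14286.
Loading dose to hit Cmax,ss on first dose: D_load = D_maint·R ≈ 1300 × 1.14286 ≈ 1485.72 mg.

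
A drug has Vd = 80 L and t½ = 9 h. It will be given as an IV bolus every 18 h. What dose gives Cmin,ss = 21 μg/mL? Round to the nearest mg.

τ/t½ = 18/9 ≈ 2, so f = (1/2)^(18/9) ≈ 0.250000.
Cmin,ss = (D/Vd)·f/(1−f), so D = Cmin,ss·Vd·(1−f)/f.
D = 21 × 80 × (1−f)/f ≈ 21 × 80 × 3.00000 ≈ 5040.00 mg.

5040 mg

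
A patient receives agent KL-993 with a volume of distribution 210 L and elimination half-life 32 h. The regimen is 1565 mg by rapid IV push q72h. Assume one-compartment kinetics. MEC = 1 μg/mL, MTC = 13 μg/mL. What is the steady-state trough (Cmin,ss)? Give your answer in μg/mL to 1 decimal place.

2.0 μg/mL

Over one 72-h interval, 72/32 ≈ 2.25 half-lives elapse, leaving f ≈ 0.2102 of each dose.
Single-dose peak C₀ = D/Vd = 1565/210 ≈ 7.452 μg/mL.
Steady-state trough Cmin,ss = C₀·f/(1−f) ≈ 7.452 × 0.2102/0.7898 ≈ 1.983 μg/mL.
Trough 2.0 μg/mL vs MEC 1 μg/mL: adequate.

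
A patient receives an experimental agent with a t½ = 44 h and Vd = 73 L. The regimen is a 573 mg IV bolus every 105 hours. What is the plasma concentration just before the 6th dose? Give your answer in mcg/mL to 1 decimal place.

1.9 mcg/mL

f = (1/2)^(τ/t½) = (1/2)^(105/44) ≈ 0.1913.
C₀ = D/Vd = 573/73 ≈ 7.849 mcg/mL.
Before the 6th dose, 5 doses have been given. Superposition: Cmin = C₀·(f + f² + … + f^5).
≈ 7.849 × (0.1913 + 0.0366 + 0.0070 + 0.0013 + 0.0003) ≈ 7.849 × 0.2365 ≈ 1.856 mcg/mL.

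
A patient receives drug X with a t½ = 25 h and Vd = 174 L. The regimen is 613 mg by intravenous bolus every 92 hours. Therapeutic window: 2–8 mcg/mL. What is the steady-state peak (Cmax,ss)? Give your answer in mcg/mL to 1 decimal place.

k = ln2/t½ = ln2/25 ≈ 0.027726 h⁻¹; fraction remaining f = e^(−kτ) = e^(−0.027726×92) ≈ 0.0780.
Accumulation ratio R = 1/(1 − f) ≈ 1/0.9220 ≈ 1.0846.
Single-dose peak C₀ = D/Vd = 613/174 ≈ 3.523 mcg/mL.
Steady-state peak Cmax,ss = C₀·R ≈ 3.523 × 1.0846 ≈ 3.821 mcg/mL.
Peak 3.8 mcg/mL vs MTC 8 mcg/mL: below toxic threshold.

3.8 mcg/mL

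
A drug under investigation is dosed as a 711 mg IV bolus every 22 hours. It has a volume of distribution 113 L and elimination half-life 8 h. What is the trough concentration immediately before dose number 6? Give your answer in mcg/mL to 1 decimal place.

f = (1/2)^(τ/t½) = (1/2)^(22/8) ≈ 0.1487.
C₀ = D/Vd = 711/113 ≈ 6.292 mcg/mL.
Before the 6th dose, 5 doses have been given. Superposition: Cmin = C₀·(f + f² + … + f^5).
≈ 6.292 × (0.1487 + 0.0221 + 0.0033 + 0.0005 + 0.0001) ≈ 6.292 × 0.1747 ≈ 1.099 mcg/mL.

1.1 mcg/mL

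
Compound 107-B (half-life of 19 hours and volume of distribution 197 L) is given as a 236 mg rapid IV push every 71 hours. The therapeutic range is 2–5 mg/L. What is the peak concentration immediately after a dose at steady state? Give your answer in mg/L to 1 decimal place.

1.3 mg/L

k = ln2/t½ = ln2/19 ≈ 0.036481 h⁻¹; fraction remaining f = e^(−kτ) = e^(−0.036481×71) ≈ 0.0750.
At steady state, accumulation factor R = 1/(1 − e^(−kτ)) ≈ 1.0811.
Single-dose peak C₀ = D/Vd = 236/197 ≈ 1.198 mg/L.
Steady-state peak Cmax,ss = C₀·R ≈ 1.198 × 1.0811 ≈ 1.295 mg/L.
Peak 1.3 mg/L vs MTC 5 mg/L: below toxic threshold.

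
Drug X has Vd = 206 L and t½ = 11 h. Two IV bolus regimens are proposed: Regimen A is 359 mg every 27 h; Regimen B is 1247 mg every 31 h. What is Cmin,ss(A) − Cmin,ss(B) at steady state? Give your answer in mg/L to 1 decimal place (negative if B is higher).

-0.6 mg/L

Regimen A: f = (1/2)^(27/11) ≈ 0.1824; Cmin,ss = (359/206)·f/(1−f) ≈ 0.389 mg/L.
Regimen B: f = (1/2)^(31/11) ≈ 0.1418; Cmin,ss = (1247/206)·f/(1−f) ≈ 1.000 mg/L.
Difference ≈ 0.389 − 1.000 ≈ -0.611 mg/L.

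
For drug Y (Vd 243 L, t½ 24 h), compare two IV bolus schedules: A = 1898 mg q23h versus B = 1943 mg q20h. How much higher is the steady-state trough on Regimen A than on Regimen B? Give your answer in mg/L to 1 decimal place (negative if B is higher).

-1.9 mg/L

Regimen A: f = (1/2)^(23/24) ≈ 0.5147; Cmin,ss = (1898/243)·f/(1−f) ≈ 8.284 mg/L.
Regimen B: f = (1/2)^(20/24) ≈ 0.5612; Cmin,ss = (1943/243)·f/(1−f) ≈ 10.226 mg/L.
Difference ≈ 8.284 − 10.226 ≈ -1.942 mg/L.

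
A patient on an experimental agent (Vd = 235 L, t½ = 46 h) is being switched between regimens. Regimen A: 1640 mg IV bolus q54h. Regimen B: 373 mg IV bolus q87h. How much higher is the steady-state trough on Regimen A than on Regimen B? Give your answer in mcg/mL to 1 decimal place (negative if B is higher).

5.0 mcg/mL

Regimen A: f = (1/2)^(54/46) ≈ 0.4432; Cmin,ss = (1640/235)·f/(1−f) ≈ 5.555 mcg/mL.
Regimen B: f = (1/2)^(87/46) ≈ 0.2696; Cmin,ss = (373/235)·f/(1−f) ≈ 0.586 mcg/mL.
Difference ≈ 5.555 − 0.586 ≈ 4.969 mcg/mL.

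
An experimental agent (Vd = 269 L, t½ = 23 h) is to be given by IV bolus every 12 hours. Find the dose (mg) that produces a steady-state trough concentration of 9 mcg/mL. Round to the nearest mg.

1055 mg

τ/t½ = 12/23 ≈ 0.52174, so f = (1/2)^(12/23) ≈ 0.696532.
Cmin,ss = (D/Vd)·f/(1−f), so D = Cmin,ss·Vd·(1−f)/f.
D = 9 × 269 × (1−f)/f ≈ 9 × 269 × 0.43568 ≈ 1054.78 mg.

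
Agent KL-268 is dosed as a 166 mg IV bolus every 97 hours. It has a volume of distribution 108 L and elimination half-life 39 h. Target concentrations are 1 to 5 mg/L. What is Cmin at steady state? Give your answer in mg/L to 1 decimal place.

0.3 mg/L

k = ln2/t½ = ln2/39 ≈ 0.017773 h⁻¹; fraction remaining f = e^(−kτ) = e^(−0.017773×97) ≈ 0.1784.
Each bolus raises the concentration by D/Vd = 166/108 ≈ 1.537 mg/L.
Steady-state trough Cmin,ss = C₀·f/(1−f) ≈ 1.537 × 0.1784/0.8216 ≈ 0.334 mg/L.
Trough 0.3 mg/L vs MEC 1 mg/L: subtherapeutic.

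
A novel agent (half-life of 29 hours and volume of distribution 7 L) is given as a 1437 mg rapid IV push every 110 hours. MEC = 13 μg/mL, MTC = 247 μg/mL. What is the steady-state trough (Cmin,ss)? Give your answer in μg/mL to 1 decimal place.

16.0 μg/mL

τ/t½ = 110/29 ≈ 3.7931, so fraction remaining f = (1/2)^(110/29) ≈ 0.0721.
Single-dose peak C₀ = D/Vd = 1437/7 ≈ 205.286 μg/mL.
Steady-state trough Cmin,ss = C₀·f/(1−f) ≈ 205.286 × 0.0721/0.9279 ≈ 15.951 μg/mL.
Trough 16.0 μg/mL vs MEC 13 μg/mL: adequate.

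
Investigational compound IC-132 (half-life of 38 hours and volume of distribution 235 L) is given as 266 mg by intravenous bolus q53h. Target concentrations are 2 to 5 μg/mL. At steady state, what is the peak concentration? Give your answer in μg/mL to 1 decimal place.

1.8 μg/mL

k = ln2/t½ = ln2/38 ≈ 0.018241 h⁻¹; fraction remaining f = e^(−kτ) = e^(−0.018241×53) ≈ 0.3803.
At steady state, accumulation factor R = 1/(1 − e^(−kτ)) ≈ 1.6137.
Single-dose peak C₀ = D/Vd = 266/235 ≈ 1.132 μg/mL.
Steady-state peak Cmax,ss = C₀·R ≈ 1.132 × 1.6137 ≈ 1.827 μg/mL.
Peak 1.8 μg/mL vs MTC 5 μg/mL: below toxic threshold.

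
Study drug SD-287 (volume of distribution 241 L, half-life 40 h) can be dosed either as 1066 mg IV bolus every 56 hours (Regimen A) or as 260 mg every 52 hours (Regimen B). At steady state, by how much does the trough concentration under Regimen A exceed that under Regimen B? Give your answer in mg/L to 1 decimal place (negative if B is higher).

2.0 mg/L

Regimen A: f = (1/2)^(56/40) ≈ 0.3789; Cmin,ss = (1066/241)·f/(1−f) ≈ 2.698 mg/L.
Regimen B: f = (1/2)^(52/40) ≈ 0.4061; Cmin,ss = (260/241)·f/(1−f) ≈ 0.738 mg/L.
Difference ≈ 2.698 − 0.738 ≈ 1.960 mg/L.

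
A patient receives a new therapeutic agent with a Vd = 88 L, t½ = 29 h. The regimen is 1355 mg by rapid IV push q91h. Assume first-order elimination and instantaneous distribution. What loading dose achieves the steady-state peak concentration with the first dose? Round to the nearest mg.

1529 mg

f = (1/2)^(91/29) ≈ 0.113603; accumulation ratio R = 1/(1−f) ≈ 1.12816.
Loading dose to hit Cmax,ss on first dose: D_load = D_maint·R ≈ 1355 × 1.12816 ≈ 1528.66 mg.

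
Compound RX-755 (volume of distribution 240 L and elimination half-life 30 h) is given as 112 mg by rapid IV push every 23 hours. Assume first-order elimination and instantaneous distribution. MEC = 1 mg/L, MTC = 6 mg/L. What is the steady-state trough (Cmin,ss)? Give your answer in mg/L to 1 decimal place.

0.7 mg/L

τ/t½ = 23/30 ≈ 0.76667, so fraction remaining f = (1/2)^(23/30) ≈ 0.5878.
At steady state, accumulation factor R = 1/(1 − e^(−kτ)) ≈ 2.4260.
Single-dose peak C₀ = D/Vd = 112/240 ≈ 0.467 mg/L.
Steady-state peak Cmax,ss = C₀·R ≈ 0.467 × 2.4260 ≈ 1.133 mg/L.
Steady-state trough Cmin,ss = Cmax,ss·f ≈ 1.133 × 0.5878 ≈ 0.666 mg/L.
Trough 0.7 mg/L vs MEC 1 mg/L: subtherapeutic.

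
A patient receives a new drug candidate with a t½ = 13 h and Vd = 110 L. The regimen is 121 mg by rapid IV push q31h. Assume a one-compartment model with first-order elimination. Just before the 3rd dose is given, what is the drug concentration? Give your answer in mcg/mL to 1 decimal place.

f = (1/2)^(τ/t½) = (1/2)^(31/13) ≈ 0.1915.
C₀ = D/Vd = 121/110 ≈ 1.100 mcg/mL.
Before the 3rd dose, 2 doses have been given. Superposition: Cmin = C₀·(f + f²).
≈ 1.100 × (0.1915 + 0.0367) ≈ 1.100 × 0.2282 ≈ 0.251 mcg/mL.

0.3 mcg/mL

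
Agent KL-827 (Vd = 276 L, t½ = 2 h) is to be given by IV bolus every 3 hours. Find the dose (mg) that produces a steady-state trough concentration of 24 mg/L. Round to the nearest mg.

τ/t½ = 3/2 ≈ 1.5, so f = (1/2)^(3/2) ≈ 0.353553.
Cmin,ss = (D/Vd)·f/(1−f), so D = Cmin,ss·Vd·(1−f)/f.
D = 24 × 276 × (1−f)/f ≈ 24 × 276 × 1.82843 ≈ 12111.52 mg.

12112 mg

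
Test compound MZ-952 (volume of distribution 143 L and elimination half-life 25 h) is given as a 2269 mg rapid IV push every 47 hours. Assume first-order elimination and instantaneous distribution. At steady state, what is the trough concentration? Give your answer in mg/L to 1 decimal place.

τ/t½ = 47/25 ≈ 1.88, so fraction remaining f = (1/2)^(47/25) ≈ 0.2717.
Accumulation ratio R = 1/(1 − f) ≈ 1/0.7283 ≈ 1.3731.
Each bolus raises the concentration by D/Vd = 2269/143 ≈ 15.867 mg/L.
Steady-state peak Cmax,ss = C₀·R ≈ 15.867 × 1.3731 ≈ 21.787 mg/L.
Steady-state trough Cmin,ss = Cmax,ss·f ≈ 21.787 × 0.2717 ≈ 5.920 mg/L.

5.9 mg/L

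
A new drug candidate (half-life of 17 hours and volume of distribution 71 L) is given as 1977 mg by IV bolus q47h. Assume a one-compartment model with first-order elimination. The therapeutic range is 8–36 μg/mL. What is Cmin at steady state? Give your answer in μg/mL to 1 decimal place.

4.8 μg/mL

τ/t½ = 47/17 ≈ 2.7647, so fraction remaining f = (1/2)^(47/17) ≈ 0.1471.
Single-dose peak C₀ = D/Vd = 1977/71 ≈ 27.845 μg/mL.
Steady-state trough Cmin,ss = C₀·f/(1−f) ≈ 27.845 × 0.1471/0.8529 ≈ 4.802 μg/mL.
Trough 4.8 μg/mL vs MEC 8 μg/mL: subtherapeutic.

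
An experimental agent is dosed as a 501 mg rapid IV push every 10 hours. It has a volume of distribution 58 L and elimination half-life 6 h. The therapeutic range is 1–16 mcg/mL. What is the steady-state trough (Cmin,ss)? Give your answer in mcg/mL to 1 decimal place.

4.0 mcg/mL

k = ln2/t½ = ln2/6 ≈ 0.115525 h⁻¹; fraction remaining f = e^(−kτ) = e^(−0.115525×10) ≈ 0.3150.
Accumulation ratio R = 1/(1 − f) ≈ 1/0.6850 ≈ 1.4599.
Each bolus raises the concentration by D/Vd = 501/58 ≈ 8.638 mcg/mL.
Steady-state peak Cmax,ss = C₀·R ≈ 8.638 × 1.4599 ≈ 12.611 mcg/mL.
One interval later, Cmin,ss = Cmax,ss·e^(−kτ) ≈ 12.611 × 0.3150 ≈ 3.972 mcg/mL.
Trough 4.0 mcg/mL vs MEC 1 mcg/mL: adequate.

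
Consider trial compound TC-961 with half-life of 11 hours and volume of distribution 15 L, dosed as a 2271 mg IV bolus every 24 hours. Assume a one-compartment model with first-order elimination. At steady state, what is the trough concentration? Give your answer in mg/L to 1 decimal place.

42.8 mg/L

Over one 24-h interval, 24/11 ≈ 2.1818 half-lives elapse, leaving f ≈ 0.2204 of each dose.
Accumulation ratio R = 1/(1 − f) ≈ 1/0.7796 ≈ 1.2827.
Each bolus raises the concentration by D/Vd = 2271/15 ≈ 151.400 mg/L.
Cmax,ss = C₀/(1 − f) ≈ 151.400/0.7796 ≈ 194.202 mg/L.
Steady-state trough Cmin,ss = Cmax,ss·f ≈ 194.202 × 0.2204 ≈ 42.802 mg/L.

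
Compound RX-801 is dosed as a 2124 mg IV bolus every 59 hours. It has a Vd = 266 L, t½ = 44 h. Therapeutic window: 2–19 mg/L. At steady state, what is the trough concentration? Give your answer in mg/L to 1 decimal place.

k = ln2/t½ = ln2/44 ≈ 0.015753 h⁻¹; fraction remaining f = e^(−kτ) = e^(−0.015753×59) ≈ 0.3948.
Single-dose peak C₀ = D/Vd = 2124/266 ≈ 7.985 mg/L.
Steady-state trough Cmin,ss = C₀·f/(1−f) ≈ 7.985 × 0.3948/0.6052 ≈ 5.209 mg/L.
Trough 5.2 mg/L vs MEC 2 mg/L: adequate.

5.2 mg/L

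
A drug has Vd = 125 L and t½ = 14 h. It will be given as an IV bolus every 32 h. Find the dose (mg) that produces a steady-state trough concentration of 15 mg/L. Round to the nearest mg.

7268 mg

τ/t½ = 32/14 ≈ 2.2857, so f = (1/2)^(32/14) ≈ 0.205084.
Cmin,ss = (D/Vd)·f/(1−f), so D = Cmin,ss·Vd·(1−f)/f.
D = 15 × 125 × (1−f)/f ≈ 15 × 125 × 3.87605 ≈ 7267.59 mg.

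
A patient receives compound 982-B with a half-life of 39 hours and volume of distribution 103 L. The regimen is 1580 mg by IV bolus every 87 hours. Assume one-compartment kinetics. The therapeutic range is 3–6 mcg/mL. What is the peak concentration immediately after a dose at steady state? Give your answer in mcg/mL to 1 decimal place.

Over one 87-h interval, 87/39 ≈ 2.2308 half-lives elapse, leaving f ≈ 0.2130 of each dose.
Accumulation ratio R = 1/(1 − f) ≈ 1/0.7870 ≈ 1.2706.
Each bolus raises the concentration by D/Vd = 1580/103 ≈ 15.340 mcg/mL.
Steady-state peak Cmax,ss = C₀·R ≈ 15.340 × 1.2706 ≈ 19.491 mcg/mL.
Peak 19.5 mcg/mL vs MTC 6 mcg/mL: exceeds toxic threshold.

19.5 mcg/mL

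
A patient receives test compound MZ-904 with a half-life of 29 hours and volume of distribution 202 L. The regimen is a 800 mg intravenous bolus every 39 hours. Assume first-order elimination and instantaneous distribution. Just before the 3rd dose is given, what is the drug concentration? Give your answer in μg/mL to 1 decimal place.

2.2 μg/mL

f = (1/2)^(τ/t½) = (1/2)^(39/29) ≈ 0.3937.
C₀ = D/Vd = 800/202 ≈ 3.960 μg/mL.
Before the 3rd dose, 2 doses have been given. Superposition: Cmin = C₀·(f + f²).
≈ 3.960 × (0.3937 + 0.1550) ≈ 3.960 × 0.5487 ≈ 2.173 μg/mL.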